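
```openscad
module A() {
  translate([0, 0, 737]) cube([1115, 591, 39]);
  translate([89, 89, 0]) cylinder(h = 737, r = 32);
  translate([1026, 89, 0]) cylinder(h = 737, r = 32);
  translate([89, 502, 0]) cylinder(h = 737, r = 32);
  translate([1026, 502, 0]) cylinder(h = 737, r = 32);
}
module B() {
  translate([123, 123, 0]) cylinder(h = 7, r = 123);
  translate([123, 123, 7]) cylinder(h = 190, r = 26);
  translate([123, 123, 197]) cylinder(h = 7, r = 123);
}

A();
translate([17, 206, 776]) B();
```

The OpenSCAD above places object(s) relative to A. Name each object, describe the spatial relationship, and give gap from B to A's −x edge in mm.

A is a table. B is a spool. The spool is on top of the table. The gap from the spool to the table's −x edge is 17 mm.

The spool's min-x is at 17; the table's min-x is 0; gap = 17 mm.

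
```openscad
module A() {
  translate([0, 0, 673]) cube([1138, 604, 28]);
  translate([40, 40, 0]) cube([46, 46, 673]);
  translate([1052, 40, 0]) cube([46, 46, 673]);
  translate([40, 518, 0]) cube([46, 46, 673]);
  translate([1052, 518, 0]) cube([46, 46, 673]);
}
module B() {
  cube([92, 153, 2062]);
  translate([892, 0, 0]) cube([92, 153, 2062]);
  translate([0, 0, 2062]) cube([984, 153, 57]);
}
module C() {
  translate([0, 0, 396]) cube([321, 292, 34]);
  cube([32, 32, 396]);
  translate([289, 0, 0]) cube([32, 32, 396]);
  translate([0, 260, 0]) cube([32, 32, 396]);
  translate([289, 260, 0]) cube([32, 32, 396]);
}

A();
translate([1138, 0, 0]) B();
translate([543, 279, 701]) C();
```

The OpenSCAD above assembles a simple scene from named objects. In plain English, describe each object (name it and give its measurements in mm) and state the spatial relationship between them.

A is a table with a 1138×604 mm rectangular top, 28 mm thick, top surface at z = 701 mm, supported by four 46×46 mm square legs, each inset 40 mm from the nearest pair of top edges, running from the floor.

B is a door frame. The clear opening is 800 mm wide and 2062 mm high. Two 92 mm wide jambs, 153 mm deep, stand either side of the opening from the floor to the top of the opening. A 57 mm thick head sits across the top of both jambs, spanning the full outside width of the frame.

C is a four-legged stool. The seat is a 321×292×34 mm slab whose top surface is at z = 430 mm; four square legs, each 32×32 mm in cross-section, run from the floor (z = 0) to the underside of the seat, each flush with a corner of the seat.

The door frame is against the table's +x side, with their −y faces flush. The stool is on top of the table.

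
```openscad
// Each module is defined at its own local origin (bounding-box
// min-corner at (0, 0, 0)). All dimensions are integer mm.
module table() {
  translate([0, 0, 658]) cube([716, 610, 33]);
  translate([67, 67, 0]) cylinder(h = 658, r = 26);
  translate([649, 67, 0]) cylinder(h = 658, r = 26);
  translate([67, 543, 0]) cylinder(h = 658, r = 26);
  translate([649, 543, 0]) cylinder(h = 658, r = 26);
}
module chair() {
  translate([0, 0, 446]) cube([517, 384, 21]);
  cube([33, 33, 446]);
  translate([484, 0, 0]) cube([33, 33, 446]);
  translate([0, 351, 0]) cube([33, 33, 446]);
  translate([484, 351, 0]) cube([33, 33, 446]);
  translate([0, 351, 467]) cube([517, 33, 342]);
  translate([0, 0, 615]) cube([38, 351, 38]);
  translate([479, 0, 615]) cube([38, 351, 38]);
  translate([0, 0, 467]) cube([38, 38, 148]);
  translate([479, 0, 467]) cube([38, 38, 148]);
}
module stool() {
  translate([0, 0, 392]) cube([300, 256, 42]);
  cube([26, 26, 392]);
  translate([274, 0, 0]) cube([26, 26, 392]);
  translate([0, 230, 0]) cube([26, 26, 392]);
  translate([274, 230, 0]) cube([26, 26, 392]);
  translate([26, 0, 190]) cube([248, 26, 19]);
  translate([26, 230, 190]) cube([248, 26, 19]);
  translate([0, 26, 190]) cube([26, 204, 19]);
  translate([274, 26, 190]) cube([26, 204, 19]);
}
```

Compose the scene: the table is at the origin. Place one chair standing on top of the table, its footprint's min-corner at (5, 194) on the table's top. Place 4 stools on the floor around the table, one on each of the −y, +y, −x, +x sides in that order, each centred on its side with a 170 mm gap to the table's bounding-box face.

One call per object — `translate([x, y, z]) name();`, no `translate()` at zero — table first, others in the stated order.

table();
translate([5, 194, 691]) chair();
translate([208, -426, 0]) stool();
translate([208, 780, 0]) stool();
translate([-470, 177, 0]) stool();
translate([886, 177, 0]) stool();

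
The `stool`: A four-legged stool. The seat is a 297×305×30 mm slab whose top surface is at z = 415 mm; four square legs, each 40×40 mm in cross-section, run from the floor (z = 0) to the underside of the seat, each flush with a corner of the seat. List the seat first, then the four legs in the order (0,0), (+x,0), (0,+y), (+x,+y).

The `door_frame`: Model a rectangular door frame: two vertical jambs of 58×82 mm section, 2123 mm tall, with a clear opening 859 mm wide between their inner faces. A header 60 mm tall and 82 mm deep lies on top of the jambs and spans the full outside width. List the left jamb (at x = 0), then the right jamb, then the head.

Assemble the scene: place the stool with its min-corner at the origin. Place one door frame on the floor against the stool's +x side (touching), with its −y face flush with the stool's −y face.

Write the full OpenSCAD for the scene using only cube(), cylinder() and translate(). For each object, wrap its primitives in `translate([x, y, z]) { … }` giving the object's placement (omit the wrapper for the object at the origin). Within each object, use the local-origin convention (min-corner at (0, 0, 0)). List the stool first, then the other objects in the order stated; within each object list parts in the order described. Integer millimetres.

translate([0, 0, 385]) cube([297, 305, 30]);
cube([40, 40, 385]);
translate([257, 0, 0]) cube([40, 40, 385]);
translate([0, 265, 0]) cube([40, 40, 385]);
translate([257, 265, 0]) cube([40, 40, 385]);
translate([297, 0, 0]) {
  cube([58, 82, 2123]);
  translate([917, 0, 0]) cube([58, 82, 2123]);
  translate([0, 0, 2123]) cube([975, 82, 60]);
}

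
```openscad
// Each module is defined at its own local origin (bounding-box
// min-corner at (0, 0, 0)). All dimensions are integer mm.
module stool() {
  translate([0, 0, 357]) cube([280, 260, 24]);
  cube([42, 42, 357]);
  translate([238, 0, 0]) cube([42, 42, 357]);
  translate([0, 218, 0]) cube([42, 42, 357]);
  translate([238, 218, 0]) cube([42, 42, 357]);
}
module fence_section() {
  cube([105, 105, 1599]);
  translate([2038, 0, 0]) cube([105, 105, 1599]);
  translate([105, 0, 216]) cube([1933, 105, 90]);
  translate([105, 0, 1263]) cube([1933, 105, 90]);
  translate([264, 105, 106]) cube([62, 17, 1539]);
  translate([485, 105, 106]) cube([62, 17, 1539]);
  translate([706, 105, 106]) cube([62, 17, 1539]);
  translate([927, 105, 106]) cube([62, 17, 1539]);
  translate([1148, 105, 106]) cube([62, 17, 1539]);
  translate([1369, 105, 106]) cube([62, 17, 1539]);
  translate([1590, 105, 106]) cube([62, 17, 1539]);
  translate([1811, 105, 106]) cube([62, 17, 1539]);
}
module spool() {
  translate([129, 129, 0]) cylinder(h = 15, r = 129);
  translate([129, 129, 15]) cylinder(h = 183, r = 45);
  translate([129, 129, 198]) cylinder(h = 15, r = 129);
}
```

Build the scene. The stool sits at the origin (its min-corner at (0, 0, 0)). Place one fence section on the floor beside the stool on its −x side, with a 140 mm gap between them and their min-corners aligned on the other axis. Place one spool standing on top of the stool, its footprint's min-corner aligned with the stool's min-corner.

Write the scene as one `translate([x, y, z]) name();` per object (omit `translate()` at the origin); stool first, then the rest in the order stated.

stool();
translate([-2283, 0, 0]) fence_section();
translate([0, 0, 381]) spool();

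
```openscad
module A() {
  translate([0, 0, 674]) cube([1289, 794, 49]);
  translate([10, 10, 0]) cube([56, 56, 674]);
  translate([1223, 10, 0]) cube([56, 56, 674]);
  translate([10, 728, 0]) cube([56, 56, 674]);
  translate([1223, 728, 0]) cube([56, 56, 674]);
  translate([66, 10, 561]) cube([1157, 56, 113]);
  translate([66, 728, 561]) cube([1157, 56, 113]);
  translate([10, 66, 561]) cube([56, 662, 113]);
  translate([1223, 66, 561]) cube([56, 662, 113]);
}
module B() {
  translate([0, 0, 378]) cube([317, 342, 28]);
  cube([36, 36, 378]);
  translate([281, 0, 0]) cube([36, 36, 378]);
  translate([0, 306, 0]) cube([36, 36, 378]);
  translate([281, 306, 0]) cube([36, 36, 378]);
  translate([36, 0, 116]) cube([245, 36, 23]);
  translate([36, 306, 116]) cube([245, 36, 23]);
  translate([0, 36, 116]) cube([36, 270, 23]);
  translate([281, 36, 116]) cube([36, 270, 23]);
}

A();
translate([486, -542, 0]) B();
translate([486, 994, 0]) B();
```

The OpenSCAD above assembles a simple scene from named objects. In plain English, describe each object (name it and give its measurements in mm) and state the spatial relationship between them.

A is a table: top 1289 mm (x) × 794 mm (y), 49 mm thick, upper face at z = 723 mm, on four 56×56 mm square legs, each inset 10 mm from the nearest pair of top edges, running from z = 0 to the bottom of the top. Four apron rails, 56 mm thick and 113 mm tall, run between adjacent legs with their top edges flush with the underside of the top and their outer faces flush with the legs' outer faces.

B is a simple wooden stool: a rectangular seat 317 mm (x) by 342 mm (y), 28 mm thick, top face at z = 406 mm, on four square legs, each 36×36 mm in cross-section. The legs rest on z = 0, each flush with a corner of the seat. Four stretchers, 36 mm wide and 23 mm tall, connect adjacent legs with their undersides at z = 116 mm, each running between the inner faces of the legs it joins and aligned with the legs' outer faces on the other axis.

Two stools sit around the table at the −y, +y sides.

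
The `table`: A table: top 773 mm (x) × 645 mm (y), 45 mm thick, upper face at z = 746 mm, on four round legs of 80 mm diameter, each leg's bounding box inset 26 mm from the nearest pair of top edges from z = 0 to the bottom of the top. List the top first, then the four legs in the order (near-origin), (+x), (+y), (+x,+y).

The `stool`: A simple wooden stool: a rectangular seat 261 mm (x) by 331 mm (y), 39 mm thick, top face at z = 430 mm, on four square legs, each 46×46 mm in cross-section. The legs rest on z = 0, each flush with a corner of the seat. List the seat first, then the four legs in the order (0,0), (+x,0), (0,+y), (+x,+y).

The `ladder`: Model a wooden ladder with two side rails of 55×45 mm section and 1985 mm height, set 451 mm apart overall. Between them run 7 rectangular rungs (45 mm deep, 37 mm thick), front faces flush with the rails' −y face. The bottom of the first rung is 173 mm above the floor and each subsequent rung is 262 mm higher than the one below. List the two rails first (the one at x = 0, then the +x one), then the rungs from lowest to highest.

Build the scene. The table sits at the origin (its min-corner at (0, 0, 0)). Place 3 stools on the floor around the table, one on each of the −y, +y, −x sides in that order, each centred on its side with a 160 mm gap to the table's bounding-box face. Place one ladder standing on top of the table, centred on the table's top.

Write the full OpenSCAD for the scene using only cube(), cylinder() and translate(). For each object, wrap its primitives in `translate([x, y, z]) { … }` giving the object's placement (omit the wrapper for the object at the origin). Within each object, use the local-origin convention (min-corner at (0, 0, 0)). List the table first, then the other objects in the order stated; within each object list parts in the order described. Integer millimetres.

translate([0, 0, 701]) cube([773, 645, 45]);
translate([66, 66, 0]) cylinder(h = 701, r = 40);
translate([707, 66, 0]) cylinder(h = 701, r = 40);
translate([66, 579, 0]) cylinder(h = 701, r = 40);
translate([707, 579, 0]) cylinder(h = 701, r = 40);
translate([256, -491, 0]) {
  translate([0, 0, 391]) cube([261, 331, 39]);
  cube([46, 46, 391]);
  translate([215, 0, 0]) cube([46, 46, 391]);
  translate([0, 285, 0]) cube([46, 46, 391]);
  translate([215, 285, 0]) cube([46, 46, 391]);
}
translate([256, 805, 0]) {
  translate([0, 0, 391]) cube([261, 331, 39]);
  cube([46, 46, 391]);
  translate([215, 0, 0]) cube([46, 46, 391]);
  translate([0, 285, 0]) cube([46, 46, 391]);
  translate([215, 285, 0]) cube([46, 46, 391]);
}
translate([-421, 157, 0]) {
  translate([0, 0, 391]) cube([261, 331, 39]);
  cube([46, 46, 391]);
  translate([215, 0, 0]) cube([46, 46, 391]);
  translate([0, 285, 0]) cube([46, 46, 391]);
  translate([215, 285, 0]) cube([46, 46, 391]);
}
translate([161, 300, 746]) {
  cube([55, 45, 1985]);
  translate([396, 0, 0]) cube([55, 45, 1985]);
  translate([55, 0, 173]) cube([341, 45, 37]);
  translate([55, 0, 435]) cube([341, 45, 37]);
  translate([55, 0, 697]) cube([341, 45, 37]);
  translate([55, 0, 959]) cube([341, 45, 37]);
  translate([55, 0, 1221]) cube([341, 45, 37]);
  translate([55, 0, 1483]) cube([341, 45, 37]);
  translate([55, 0, 1745]) cube([341, 45, 37]);
}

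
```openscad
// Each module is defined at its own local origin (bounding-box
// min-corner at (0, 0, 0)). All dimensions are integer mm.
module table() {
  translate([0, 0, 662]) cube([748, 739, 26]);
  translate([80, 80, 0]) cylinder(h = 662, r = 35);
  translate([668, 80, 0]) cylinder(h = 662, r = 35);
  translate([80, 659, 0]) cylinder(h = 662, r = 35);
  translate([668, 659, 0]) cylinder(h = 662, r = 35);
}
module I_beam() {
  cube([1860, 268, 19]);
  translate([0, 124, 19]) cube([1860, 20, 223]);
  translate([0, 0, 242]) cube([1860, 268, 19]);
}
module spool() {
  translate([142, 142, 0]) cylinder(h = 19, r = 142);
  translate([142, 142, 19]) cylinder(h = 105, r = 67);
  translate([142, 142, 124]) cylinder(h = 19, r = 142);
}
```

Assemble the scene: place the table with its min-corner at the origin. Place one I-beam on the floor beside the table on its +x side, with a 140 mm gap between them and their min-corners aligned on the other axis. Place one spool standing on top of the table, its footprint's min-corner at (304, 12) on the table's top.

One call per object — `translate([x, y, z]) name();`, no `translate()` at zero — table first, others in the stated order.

table();
translate([888, 0, 0]) I_beam();
translate([304, 12, 688]) spool();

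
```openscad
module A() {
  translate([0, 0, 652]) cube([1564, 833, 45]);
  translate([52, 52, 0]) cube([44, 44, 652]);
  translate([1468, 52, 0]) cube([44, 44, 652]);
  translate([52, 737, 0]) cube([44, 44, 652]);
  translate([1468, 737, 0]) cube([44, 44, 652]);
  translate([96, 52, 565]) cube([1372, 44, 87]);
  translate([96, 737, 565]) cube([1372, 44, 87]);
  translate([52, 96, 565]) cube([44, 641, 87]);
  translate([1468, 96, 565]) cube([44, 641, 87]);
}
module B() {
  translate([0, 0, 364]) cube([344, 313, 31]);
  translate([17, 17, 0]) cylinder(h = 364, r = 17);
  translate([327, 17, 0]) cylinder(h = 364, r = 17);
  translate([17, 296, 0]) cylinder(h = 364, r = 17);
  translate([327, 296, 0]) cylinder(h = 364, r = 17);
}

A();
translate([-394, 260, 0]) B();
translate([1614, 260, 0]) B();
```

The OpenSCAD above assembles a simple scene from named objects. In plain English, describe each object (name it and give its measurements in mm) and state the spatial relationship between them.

A is a table: top 1564 mm (x) × 833 mm (y), 45 mm thick, upper face at z = 697 mm, on four 44×44 mm square legs, each inset 52 mm from the nearest pair of top edges, running from z = 0 to the bottom of the top. Four apron rails, 44 mm thick and 87 mm tall, run between adjacent legs with their top edges flush with the underside of the top and their outer faces flush with the legs' outer faces.

B is a simple wooden stool: a rectangular seat 344 mm (x) by 313 mm (y), 31 mm thick, top face at z = 395 mm, on four round legs, each 34 mm in diameter. The legs rest on z = 0, each leg's axis is inset half a diameter from the nearest pair of seat edges (so the leg's bounding box is flush with the corner).

Two stools sit around the table at the −x, +x sides.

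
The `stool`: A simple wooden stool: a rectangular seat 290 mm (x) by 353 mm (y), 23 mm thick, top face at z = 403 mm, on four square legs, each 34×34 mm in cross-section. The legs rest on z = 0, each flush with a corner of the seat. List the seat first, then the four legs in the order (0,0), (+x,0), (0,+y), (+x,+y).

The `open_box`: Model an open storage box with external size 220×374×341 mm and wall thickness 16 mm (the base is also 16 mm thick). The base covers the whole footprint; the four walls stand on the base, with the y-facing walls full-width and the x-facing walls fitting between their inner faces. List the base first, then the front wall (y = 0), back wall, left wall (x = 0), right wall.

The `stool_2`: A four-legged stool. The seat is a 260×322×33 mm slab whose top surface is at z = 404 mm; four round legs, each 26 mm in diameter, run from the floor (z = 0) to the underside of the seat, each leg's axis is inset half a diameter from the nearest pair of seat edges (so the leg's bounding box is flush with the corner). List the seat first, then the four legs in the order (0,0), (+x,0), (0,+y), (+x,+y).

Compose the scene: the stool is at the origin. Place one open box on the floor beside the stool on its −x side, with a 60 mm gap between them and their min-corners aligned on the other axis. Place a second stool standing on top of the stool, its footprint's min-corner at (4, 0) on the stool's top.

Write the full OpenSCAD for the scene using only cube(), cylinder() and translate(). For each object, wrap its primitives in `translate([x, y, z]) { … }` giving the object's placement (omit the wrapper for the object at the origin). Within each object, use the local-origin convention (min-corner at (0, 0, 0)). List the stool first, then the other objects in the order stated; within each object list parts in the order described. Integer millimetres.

translate([0, 0, 380]) cube([290, 353, 23]);
cube([34, 34, 380]);
translate([256, 0, 0]) cube([34, 34, 380]);
translate([0, 319, 0]) cube([34, 34, 380]);
translate([256, 319, 0]) cube([34, 34, 380]);
translate([-280, 0, 0]) {
  cube([220, 374, 16]);
  translate([0, 0, 16]) cube([220, 16, 325]);
  translate([0, 358, 16]) cube([220, 16, 325]);
  translate([0, 16, 16]) cube([16, 342, 325]);
  translate([204, 16, 16]) cube([16, 342, 325]);
}
translate([4, 0, 403]) {
  translate([0, 0, 371]) cube([260, 322, 33]);
  translate([13, 13, 0]) cylinder(h = 371, r = 13);
  translate([247, 13, 0]) cylinder(h = 371, r = 13);
  translate([13, 309, 0]) cylinder(h = 371, r = 13);
  translate([247, 309, 0]) cylinder(h = 371, r = 13);
}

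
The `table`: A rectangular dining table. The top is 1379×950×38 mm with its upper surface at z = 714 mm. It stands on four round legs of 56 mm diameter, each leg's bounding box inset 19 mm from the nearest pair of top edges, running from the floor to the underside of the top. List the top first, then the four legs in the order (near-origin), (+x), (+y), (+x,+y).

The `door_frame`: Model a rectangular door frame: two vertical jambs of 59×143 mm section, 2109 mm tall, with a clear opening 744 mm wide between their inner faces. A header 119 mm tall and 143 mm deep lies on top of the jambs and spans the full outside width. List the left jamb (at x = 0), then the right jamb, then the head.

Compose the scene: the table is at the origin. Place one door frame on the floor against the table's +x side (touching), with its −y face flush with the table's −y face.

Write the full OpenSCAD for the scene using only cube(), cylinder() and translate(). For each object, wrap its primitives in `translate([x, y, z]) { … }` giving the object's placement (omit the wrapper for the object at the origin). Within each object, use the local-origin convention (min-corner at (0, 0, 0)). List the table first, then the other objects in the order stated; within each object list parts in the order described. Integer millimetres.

translate([0, 0, 676]) cube([1379, 950, 38]);
translate([47, 47, 0]) cylinder(h = 676, r = 28);
translate([1332, 47, 0]) cylinder(h = 676, r = 28);
translate([47, 903, 0]) cylinder(h = 676, r = 28);
translate([1332, 903, 0]) cylinder(h = 676, r = 28);
translate([1379, 0, 0]) {
  cube([59, 143, 2109]);
  translate([803, 0, 0]) cube([59, 143, 2109]);
  translate([0, 0, 2109]) cube([862, 143, 119]);
}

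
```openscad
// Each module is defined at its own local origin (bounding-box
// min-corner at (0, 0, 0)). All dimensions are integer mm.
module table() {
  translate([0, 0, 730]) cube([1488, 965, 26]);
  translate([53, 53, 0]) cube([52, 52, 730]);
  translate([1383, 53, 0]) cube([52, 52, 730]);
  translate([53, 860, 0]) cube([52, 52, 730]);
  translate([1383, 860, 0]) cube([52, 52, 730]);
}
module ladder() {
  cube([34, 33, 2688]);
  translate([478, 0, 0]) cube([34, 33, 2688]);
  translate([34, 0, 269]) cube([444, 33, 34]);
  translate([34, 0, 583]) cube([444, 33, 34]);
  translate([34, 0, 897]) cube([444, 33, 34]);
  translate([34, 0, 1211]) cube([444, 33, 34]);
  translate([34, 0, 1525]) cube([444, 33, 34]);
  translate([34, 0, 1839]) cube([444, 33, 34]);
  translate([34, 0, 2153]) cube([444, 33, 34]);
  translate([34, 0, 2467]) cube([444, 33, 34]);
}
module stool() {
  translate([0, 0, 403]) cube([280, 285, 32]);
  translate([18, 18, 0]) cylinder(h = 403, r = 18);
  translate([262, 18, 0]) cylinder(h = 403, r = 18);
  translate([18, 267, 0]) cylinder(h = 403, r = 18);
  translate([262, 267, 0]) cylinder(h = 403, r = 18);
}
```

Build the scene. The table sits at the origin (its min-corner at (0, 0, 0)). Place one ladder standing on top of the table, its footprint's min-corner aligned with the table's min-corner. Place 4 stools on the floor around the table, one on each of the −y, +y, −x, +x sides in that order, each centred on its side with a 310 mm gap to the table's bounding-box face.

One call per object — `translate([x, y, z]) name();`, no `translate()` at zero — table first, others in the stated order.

table();
translate([0, 0, 756]) ladder();
translate([604, -595, 0]) stool();
translate([604, 1275, 0]) stool();
translate([-590, 340, 0]) stool();
translate([1798, 340, 0]) stool();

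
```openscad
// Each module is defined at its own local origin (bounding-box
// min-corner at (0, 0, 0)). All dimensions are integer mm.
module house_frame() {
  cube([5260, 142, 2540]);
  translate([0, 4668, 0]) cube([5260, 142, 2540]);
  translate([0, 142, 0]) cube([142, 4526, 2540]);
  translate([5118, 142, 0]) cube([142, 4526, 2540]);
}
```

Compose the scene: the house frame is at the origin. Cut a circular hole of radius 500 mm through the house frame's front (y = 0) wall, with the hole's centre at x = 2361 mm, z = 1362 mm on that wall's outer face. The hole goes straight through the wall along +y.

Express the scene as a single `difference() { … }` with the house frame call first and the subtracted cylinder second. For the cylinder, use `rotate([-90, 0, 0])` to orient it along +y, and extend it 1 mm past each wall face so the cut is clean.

difference() {
  house_frame();
  translate([2361, -1, 1362]) rotate([-90, 0, 0]) cylinder(h = 144, r = 500);
}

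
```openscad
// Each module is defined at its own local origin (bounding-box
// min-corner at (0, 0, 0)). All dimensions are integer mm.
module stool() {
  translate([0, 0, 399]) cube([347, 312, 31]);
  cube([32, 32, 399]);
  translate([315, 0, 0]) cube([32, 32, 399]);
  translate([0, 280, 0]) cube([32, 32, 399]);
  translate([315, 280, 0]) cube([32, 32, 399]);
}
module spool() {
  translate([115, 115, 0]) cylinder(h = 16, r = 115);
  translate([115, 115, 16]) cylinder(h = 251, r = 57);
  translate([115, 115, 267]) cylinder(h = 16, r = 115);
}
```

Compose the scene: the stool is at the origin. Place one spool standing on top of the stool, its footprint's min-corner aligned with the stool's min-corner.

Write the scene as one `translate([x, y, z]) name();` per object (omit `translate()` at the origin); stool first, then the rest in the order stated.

stool();
translate([0, 0, 430]) spool();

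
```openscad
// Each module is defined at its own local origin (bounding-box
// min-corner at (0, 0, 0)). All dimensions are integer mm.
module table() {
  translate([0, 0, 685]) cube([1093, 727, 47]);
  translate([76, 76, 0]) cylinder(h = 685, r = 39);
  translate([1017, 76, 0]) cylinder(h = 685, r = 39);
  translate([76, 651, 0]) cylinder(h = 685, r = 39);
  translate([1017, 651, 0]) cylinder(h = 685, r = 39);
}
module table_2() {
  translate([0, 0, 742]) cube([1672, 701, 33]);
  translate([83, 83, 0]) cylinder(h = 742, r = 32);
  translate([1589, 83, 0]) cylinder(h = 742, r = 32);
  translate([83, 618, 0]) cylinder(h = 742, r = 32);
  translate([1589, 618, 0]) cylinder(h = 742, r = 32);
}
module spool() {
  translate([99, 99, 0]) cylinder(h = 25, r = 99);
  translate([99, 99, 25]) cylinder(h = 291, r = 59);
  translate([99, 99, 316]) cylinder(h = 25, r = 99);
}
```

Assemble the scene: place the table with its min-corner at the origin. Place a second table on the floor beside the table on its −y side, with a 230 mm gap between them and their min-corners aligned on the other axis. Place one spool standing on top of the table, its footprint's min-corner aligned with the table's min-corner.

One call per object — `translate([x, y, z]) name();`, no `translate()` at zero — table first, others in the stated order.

table();
translate([0, -931, 0]) table_2();
translate([0, 0, 732]) spool();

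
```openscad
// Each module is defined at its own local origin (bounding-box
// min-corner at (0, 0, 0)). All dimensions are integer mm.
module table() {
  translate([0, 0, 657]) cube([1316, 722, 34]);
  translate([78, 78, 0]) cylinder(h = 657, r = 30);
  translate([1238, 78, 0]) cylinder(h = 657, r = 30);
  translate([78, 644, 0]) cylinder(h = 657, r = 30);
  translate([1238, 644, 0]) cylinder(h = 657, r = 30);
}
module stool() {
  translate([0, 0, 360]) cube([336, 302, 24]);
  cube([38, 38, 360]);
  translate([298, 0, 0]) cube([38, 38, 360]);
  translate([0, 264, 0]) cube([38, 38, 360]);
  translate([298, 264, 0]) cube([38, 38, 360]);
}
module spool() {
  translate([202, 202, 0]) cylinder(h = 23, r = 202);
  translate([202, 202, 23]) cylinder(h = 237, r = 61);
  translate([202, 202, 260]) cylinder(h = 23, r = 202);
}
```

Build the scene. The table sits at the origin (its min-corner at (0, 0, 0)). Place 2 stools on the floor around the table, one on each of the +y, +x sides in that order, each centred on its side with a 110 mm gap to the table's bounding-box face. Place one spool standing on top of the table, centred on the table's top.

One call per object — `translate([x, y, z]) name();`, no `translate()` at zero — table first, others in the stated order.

table();
translate([490, 832, 0]) stool();
translate([1426, 210, 0]) stool();
translate([456, 159, 691]) spool();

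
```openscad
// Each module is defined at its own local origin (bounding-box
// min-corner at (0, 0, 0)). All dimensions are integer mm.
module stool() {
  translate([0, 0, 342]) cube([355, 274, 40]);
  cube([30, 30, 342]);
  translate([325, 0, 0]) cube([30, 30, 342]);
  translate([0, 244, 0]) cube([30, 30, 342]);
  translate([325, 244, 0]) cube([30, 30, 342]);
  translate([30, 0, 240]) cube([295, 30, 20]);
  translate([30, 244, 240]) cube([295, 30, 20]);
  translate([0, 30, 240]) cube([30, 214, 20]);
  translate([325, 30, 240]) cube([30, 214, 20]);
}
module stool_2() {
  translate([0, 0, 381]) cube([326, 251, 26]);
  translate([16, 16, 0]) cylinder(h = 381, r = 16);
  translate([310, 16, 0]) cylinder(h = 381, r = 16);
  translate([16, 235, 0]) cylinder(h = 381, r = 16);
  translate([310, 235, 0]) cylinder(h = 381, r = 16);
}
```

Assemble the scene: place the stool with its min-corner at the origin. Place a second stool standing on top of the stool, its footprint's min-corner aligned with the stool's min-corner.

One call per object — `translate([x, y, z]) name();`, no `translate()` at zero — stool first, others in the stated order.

stool();
translate([0, 0, 382]) stool_2();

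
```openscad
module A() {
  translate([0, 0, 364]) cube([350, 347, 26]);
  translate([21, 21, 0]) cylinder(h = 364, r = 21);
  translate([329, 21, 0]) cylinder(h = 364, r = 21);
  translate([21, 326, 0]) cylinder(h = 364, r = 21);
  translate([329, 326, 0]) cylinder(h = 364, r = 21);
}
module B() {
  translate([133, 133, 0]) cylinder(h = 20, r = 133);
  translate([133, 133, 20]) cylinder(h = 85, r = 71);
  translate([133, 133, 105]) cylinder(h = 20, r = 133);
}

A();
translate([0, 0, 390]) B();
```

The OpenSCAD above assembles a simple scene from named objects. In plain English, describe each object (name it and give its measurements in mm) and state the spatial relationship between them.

A is a simple wooden stool: a rectangular seat 350 mm (x) by 347 mm (y), 26 mm thick, top face at z = 390 mm, on four round legs, each 42 mm in diameter. The legs rest on z = 0, each leg's axis is inset half a diameter from the nearest pair of seat edges (so the leg's bounding box is flush with the corner).

B is a spool: two coaxial disc flanges of radius 133 mm and thickness 20 mm, joined by a core cylinder of radius 71 mm and height 85 mm. The lower flange rests on z = 0 and the three cylinders share a vertical axis.

The spool is on top of the stool.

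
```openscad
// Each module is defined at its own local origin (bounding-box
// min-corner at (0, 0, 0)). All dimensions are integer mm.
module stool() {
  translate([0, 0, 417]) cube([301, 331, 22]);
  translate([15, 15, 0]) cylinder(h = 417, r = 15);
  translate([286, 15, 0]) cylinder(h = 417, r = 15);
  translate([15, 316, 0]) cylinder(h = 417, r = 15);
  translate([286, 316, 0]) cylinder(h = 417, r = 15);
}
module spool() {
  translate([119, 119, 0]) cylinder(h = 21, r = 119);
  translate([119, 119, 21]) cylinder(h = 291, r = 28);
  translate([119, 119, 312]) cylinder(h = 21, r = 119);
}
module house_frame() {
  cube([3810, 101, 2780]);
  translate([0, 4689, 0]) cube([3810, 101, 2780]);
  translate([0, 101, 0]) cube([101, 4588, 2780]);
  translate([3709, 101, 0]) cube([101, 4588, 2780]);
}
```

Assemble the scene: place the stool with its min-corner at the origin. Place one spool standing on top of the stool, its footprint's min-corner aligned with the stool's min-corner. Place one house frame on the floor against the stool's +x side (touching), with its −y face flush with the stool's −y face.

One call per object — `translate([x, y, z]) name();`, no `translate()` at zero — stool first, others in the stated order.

stool();
translate([0, 0, 439]) spool();
translate([301, 0, 0]) house_frame();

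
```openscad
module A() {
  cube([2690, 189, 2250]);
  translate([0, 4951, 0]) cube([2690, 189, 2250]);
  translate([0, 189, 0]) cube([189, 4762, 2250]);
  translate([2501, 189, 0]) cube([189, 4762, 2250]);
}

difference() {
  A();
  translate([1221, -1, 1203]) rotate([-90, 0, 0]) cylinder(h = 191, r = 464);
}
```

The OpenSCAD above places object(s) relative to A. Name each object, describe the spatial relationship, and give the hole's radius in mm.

The subtracted cylinder has r = 464 mm.

A is a house frame. The house frame has a circular hole through its front wall. The hole's radius is 464 mm.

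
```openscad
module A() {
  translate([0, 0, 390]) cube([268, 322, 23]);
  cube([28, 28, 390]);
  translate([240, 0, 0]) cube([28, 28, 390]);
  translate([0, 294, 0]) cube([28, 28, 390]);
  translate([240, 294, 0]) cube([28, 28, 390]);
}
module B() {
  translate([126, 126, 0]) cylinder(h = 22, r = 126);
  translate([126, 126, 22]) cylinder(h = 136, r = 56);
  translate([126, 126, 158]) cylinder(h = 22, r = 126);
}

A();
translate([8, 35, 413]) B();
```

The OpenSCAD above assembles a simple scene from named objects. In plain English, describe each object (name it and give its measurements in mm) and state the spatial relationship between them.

A is a four-legged stool. The seat is a 268×322×23 mm slab whose top surface is at z = 413 mm; four square legs, each 28×28 mm in cross-section, run from the floor (z = 0) to the underside of the seat, each flush with a corner of the seat.

B is a spool: two coaxial disc flanges of radius 126 mm and thickness 22 mm, joined by a core cylinder of radius 56 mm and height 136 mm. The lower flange rests on z = 0 and the three cylinders share a vertical axis.

The spool is on top of the stool, centred.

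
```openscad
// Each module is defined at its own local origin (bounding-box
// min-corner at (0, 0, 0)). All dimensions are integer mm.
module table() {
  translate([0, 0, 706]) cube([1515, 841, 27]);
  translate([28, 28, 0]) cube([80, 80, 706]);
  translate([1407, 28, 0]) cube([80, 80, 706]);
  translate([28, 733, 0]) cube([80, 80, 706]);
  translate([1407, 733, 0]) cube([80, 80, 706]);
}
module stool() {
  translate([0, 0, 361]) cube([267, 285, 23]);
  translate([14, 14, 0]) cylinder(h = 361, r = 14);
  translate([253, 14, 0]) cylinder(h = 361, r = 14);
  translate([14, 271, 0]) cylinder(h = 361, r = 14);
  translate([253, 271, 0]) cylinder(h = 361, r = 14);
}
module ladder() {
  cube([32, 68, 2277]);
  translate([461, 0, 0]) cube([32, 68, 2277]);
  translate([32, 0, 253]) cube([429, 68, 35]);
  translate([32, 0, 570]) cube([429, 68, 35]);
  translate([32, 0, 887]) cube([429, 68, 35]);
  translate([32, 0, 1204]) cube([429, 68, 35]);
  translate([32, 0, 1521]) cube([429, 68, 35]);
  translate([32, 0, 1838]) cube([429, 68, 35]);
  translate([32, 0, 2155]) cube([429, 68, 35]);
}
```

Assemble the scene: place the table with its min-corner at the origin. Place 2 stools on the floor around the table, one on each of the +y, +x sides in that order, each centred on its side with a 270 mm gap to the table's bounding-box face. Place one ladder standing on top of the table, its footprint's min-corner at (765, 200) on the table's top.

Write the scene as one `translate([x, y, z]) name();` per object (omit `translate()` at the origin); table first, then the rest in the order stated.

table();
translate([624, 1111, 0]) stool();
translate([1785, 278, 0]) stool();
translate([765, 200, 733]) ladder();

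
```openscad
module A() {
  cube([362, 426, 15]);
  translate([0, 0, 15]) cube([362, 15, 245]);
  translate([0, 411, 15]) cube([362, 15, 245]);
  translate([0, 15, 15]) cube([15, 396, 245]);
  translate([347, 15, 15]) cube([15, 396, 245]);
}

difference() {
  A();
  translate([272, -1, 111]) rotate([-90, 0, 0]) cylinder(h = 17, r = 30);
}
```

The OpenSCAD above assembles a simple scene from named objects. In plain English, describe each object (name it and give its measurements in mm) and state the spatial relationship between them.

A is an open-topped rectangular box: outside dimensions 362×426×260 mm, with a uniform wall and base thickness of 15 mm. The base is a full 362×426 slab on the floor; four walls sit on top of the base. The front and back walls (the −y and +y sides) span the full width; the two side walls fit between them.

The open box has a circular hole of radius 30 mm through its front wall, centred at (x = 272, z = 111).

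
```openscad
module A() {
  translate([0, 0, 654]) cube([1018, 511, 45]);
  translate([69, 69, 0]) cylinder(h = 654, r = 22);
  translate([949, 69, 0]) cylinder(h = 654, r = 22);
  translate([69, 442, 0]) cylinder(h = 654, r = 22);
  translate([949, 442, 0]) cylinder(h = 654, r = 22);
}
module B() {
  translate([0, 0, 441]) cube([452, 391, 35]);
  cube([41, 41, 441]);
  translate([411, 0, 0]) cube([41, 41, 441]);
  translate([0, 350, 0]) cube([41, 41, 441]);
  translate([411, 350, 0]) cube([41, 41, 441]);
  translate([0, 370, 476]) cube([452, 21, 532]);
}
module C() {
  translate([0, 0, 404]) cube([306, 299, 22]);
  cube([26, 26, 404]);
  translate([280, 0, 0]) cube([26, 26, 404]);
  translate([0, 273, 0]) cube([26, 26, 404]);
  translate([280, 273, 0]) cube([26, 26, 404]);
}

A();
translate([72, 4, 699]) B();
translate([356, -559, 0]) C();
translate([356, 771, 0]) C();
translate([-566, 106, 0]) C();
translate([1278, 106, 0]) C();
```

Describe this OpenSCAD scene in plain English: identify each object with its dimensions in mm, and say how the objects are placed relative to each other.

A is a rectangular dining table. The top is 1018×511×45 mm with its upper surface at z = 699 mm. It stands on four round legs of 44 mm diameter, each leg's bounding box inset 47 mm from the nearest pair of top edges, running from the floor to the underside of the top.

B is a chair: 452×391 mm seat, 35 mm thick, top at z = 476 mm, on four 41 mm square corner legs flush with the seat edges. A 21 mm thick backrest slab spans the full seat width, extending 532 mm above the seat top, its back face flush with the seat's +y edge.

C is a simple wooden stool: a rectangular seat 306 mm (x) by 299 mm (y), 22 mm thick, top face at z = 426 mm, on four square legs, each 26×26 mm in cross-section. The legs rest on z = 0, each flush with a corner of the seat.

The chair is on top of the table. Four stools sit around the table at the −y, +y, −x, +x sides.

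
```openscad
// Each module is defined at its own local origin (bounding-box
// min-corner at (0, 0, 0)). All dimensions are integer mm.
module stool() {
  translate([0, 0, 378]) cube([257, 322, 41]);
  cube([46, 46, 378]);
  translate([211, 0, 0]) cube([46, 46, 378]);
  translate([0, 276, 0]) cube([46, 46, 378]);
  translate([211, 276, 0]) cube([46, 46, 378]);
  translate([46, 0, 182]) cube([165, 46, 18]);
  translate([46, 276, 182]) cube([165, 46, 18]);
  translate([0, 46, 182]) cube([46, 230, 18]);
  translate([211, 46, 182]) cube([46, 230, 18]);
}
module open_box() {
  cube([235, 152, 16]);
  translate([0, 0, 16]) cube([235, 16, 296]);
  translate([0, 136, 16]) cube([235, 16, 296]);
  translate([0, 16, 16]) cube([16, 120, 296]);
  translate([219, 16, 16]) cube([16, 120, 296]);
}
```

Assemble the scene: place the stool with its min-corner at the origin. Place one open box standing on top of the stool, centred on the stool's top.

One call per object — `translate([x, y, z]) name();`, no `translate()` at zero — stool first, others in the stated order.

stool();
translate([11, 85, 419]) open_box();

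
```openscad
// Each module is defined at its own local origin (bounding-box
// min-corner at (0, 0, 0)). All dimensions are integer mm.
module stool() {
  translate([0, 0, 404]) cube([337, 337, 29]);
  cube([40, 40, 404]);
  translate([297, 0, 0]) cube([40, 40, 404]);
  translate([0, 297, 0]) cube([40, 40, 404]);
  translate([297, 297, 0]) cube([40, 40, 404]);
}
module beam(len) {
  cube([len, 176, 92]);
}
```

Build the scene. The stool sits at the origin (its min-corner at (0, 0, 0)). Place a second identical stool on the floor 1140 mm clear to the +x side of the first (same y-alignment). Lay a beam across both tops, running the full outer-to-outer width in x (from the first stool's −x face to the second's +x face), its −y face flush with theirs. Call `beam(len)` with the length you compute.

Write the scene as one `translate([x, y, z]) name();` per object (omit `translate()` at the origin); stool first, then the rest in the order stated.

stool();
translate([1477, 0, 0]) stool();
translate([0, 0, 433]) beam(1814);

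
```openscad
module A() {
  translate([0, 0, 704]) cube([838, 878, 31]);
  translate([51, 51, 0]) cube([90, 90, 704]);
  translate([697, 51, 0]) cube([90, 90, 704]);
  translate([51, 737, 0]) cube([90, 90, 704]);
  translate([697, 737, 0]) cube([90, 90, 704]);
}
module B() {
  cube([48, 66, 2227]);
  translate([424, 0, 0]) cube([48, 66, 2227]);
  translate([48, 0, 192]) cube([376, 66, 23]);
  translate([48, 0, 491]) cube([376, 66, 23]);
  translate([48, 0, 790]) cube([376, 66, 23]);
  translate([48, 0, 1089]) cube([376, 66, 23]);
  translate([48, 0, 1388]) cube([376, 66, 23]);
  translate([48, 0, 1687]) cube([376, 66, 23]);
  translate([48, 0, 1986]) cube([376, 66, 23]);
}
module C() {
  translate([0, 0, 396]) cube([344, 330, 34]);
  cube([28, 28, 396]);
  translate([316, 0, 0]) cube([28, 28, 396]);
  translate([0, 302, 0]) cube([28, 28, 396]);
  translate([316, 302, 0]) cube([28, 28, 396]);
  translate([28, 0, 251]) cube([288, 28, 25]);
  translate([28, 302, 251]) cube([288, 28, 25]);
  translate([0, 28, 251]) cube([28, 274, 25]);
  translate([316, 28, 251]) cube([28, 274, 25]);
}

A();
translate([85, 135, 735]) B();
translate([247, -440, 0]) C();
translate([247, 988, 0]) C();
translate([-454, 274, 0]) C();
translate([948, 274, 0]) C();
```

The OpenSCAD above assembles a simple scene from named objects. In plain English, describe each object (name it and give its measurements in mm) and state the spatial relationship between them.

A is a table with a 838×878 mm rectangular top, 31 mm thick, top surface at z = 735 mm, supported by four 90×90 mm square legs, each inset 51 mm from the nearest pair of top edges, running from the floor.

B is a straight ladder. Two 48×66 mm vertical rails, 2227 mm tall, stand 472 mm apart (outside-to-outside) with their front faces coplanar on the −y side. 7 rungs, each 66 mm deep and 23 mm tall, span between the inner faces of the rails, front faces flush with the rails. The lowest rung's underside is at z = 192 mm and rungs are spaced 299 mm apart (underside to underside).

C is a four-legged stool. The seat is a 344×330×34 mm slab whose top surface is at z = 430 mm; four square legs, each 28×28 mm in cross-section, run from the floor (z = 0) to the underside of the seat, each flush with a corner of the seat. Four stretchers, 28 mm wide and 25 mm tall, connect adjacent legs with their undersides at z = 251 mm, each running between the inner faces of the legs it joins and aligned with the legs' outer faces on the other axis.

The ladder is on top of the table. Four stools sit around the table at the −y, +y, −x, +x sides.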